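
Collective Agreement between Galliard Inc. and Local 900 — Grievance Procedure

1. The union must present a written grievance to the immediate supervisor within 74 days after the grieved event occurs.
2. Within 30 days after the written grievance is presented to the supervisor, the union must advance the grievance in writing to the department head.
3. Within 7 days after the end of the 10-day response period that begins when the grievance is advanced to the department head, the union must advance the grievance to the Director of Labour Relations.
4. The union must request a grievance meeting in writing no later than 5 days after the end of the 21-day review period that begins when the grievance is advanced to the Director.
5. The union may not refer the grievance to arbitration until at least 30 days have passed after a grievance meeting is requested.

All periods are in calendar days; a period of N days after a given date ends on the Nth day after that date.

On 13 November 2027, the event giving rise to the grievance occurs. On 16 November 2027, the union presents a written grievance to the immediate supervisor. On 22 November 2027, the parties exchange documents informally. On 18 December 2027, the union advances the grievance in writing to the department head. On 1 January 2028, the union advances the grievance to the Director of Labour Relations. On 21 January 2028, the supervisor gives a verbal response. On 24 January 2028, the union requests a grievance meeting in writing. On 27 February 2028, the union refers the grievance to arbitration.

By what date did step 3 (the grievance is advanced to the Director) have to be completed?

4 January 2028

The grievance is advanced to the department head on 18 December 2027; the 10-day response period therefore ends 28 December 2027, and step 3 runs from that date. 7 days after 28 December 2027 is 4 January 2028.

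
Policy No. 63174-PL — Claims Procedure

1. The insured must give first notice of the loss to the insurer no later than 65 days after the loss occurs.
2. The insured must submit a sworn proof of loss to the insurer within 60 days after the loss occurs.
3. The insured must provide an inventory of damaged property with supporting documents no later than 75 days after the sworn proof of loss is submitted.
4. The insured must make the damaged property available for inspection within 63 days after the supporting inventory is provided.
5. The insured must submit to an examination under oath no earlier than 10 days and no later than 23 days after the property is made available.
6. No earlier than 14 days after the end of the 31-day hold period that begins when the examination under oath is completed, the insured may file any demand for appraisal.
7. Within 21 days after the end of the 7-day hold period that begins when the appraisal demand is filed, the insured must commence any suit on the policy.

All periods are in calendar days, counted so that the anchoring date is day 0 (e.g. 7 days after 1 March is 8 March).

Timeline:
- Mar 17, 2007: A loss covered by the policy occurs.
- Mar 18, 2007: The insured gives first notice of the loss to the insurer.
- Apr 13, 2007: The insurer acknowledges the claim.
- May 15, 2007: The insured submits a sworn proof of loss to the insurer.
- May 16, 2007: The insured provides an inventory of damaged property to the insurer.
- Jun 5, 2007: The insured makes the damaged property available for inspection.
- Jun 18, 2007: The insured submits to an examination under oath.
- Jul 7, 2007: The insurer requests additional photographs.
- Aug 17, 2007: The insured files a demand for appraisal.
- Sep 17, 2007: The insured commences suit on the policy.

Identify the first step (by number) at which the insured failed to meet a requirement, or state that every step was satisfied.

Step 1 — counting 65 days from Mar 17, 2007 (when the loss occurs) gives a deadline of May 21, 2007; completed Mar 18, 2007, before the deadline.
Step 2 — counting 60 days from Mar 17, 2007 (when the loss occurs) gives a deadline of May 16, 2007; done May 15, 2007 — timely.
Step 3 — counting 75 days from May 15, 2007 (when the sworn proof of loss is submitted) gives a deadline of Jul 29, 2007; May 16, 2007 is within that limit.
Step 4 — counting 63 days from May 16, 2007 (when the supporting inventory is provided) gives a deadline of Jul 18, 2007; Jun 5, 2007 is within that limit.
Step 5 — 10 and 23 days from Jun 5, 2007 (when the property is made available) are Jun 15, 2007 and Jun 28, 2007 respectively; done Jun 18, 2007, which is between those dates.
Step 6 — must wait 14 days from Jul 19, 2007 (end of the 31-day hold period, which began when the examination under oath is completed on Jun 18, 2007), so not before Aug 2, 2007; done Aug 17, 2007 — permitted.
Step 7 — counting 21 days from Aug 24, 2007 (end of the 7-day hold period, which began when the appraisal demand is filed on Aug 17, 2007) gives a deadline of Sep 14, 2007; done Sep 17, 2007 — 3 days late.
Later steps need not be reached.

Step 7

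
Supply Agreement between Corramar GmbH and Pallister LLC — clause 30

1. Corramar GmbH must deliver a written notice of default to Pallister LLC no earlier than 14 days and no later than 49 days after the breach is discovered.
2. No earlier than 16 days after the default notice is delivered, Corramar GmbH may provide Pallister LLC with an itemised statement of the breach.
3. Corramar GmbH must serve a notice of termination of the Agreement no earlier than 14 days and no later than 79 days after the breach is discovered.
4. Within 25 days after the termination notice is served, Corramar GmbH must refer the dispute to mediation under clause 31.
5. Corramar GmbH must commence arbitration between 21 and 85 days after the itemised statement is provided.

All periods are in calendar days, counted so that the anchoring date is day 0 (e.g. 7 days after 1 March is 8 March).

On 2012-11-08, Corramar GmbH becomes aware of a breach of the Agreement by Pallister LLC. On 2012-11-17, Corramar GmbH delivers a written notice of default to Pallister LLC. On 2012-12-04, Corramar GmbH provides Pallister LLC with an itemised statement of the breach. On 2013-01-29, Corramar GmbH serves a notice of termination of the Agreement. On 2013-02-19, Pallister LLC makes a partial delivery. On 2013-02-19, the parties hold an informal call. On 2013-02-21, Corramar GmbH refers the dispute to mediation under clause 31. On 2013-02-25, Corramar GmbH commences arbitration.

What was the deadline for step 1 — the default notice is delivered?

2012-12-27

Step 1 runs from 2012-11-08, when the breach is discovered. The window is 14–49 days after 2012-11-08; it closes on 2012-12-27.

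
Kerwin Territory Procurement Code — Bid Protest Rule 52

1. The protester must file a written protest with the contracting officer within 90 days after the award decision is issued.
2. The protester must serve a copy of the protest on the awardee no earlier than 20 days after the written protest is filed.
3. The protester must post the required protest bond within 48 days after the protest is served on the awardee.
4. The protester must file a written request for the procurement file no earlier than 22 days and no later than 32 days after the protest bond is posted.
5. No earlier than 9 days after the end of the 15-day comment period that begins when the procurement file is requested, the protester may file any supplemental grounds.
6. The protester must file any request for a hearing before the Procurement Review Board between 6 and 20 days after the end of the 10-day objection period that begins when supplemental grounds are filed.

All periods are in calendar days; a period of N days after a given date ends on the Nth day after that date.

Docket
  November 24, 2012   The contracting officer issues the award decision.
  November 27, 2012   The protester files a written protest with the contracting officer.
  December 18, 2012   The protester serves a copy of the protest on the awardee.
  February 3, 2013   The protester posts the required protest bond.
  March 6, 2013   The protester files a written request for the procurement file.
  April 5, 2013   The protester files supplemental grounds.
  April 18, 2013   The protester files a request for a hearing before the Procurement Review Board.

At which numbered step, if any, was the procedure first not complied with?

Step 6

Step 1: 90 days after November 24, 2012 (when the award decision is issued) is February 22, 2013; done November 27, 2012 — timely.
Step 2: the earliest permitted date is 20 days after November 27, 2012 (when the written protest is filed), i.e. December 17, 2012; December 18, 2012 is on or after that date.
Step 3: 48 days after December 18, 2012 (when the protest is served on the awardee) is February 4, 2013; February 3, 2013 is within that limit.
Step 4: the window is 22–32 days after February 3, 2013 (when the protest bond is posted), so February 25, 2013 through March 7, 2013; done March 6, 2013 — within the window.
Step 5: the earliest permitted date is 9 days after March 21, 2013 (end of the 15-day comment period, which began when the procurement file is requested on March 6, 2013), i.e. March 30, 2013; April 5, 2013 is on or after that date.
Step 6: the window is 6–20 days after April 15, 2013 (end of the 10-day objection period, which began when supplemental grounds are filed on April 5, 2013), so April 21, 2013 through May 5, 2013; April 18, 2013 is 3 days too early.
The procedure was therefore not followed at step 6.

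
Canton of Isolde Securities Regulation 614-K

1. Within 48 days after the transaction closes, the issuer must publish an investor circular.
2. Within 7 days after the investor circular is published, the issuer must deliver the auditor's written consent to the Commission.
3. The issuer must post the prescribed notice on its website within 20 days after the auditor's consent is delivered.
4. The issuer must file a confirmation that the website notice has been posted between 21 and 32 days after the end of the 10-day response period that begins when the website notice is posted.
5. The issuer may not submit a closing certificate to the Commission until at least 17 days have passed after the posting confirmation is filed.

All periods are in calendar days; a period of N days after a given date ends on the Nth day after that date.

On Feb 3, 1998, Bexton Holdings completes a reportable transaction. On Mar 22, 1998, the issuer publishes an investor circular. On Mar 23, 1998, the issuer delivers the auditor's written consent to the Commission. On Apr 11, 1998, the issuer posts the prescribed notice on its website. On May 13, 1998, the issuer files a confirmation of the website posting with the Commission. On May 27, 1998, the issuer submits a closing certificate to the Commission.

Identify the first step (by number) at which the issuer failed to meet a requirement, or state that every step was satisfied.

(1) due by Feb 3, 1998 + 48 days = Mar 23, 1998; completed Mar 22, 1998, before the deadline.
(2) due by Mar 22, 1998 + 7 days = Mar 29, 1998; completed Mar 23, 1998, before the deadline.
(3) due by Mar 23, 1998 + 20 days = Apr 12, 1998; done Apr 11, 1998 — timely.
(4) the permitted window runs from Apr 21, 1998 + 21 = May 12, 1998 to Apr 21, 1998 + 32 = May 23, 1998; May 13, 1998 falls inside that range.
(5) permitted from May 13, 1998 + 17 days = May 30, 1998 onward; done May 27, 1998 — 3 days too early.

Step 5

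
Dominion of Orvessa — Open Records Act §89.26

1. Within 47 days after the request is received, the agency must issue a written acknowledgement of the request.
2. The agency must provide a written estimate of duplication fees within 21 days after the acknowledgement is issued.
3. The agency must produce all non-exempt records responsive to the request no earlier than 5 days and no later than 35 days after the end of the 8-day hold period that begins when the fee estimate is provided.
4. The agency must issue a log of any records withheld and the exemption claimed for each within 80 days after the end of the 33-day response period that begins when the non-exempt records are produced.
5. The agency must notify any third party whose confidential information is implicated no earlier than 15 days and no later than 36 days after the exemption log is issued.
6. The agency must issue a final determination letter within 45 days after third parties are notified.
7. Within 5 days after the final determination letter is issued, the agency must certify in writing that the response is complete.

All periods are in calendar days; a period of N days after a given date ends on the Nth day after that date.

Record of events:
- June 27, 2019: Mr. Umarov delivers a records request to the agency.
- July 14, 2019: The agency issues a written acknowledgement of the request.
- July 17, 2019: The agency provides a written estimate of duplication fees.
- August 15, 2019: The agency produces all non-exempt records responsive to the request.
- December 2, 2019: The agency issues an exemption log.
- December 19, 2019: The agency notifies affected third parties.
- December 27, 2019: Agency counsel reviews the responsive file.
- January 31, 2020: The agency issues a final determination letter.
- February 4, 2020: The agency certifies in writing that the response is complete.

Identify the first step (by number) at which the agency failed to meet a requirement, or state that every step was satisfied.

None — every step was satisfied

Step 1 — counting 47 days from June 27, 2019 (when the request is received) gives a deadline of August 13, 2019; completed July 14, 2019, before the deadline.
Step 2 — counting 21 days from July 14, 2019 (when the acknowledgement is issued) gives a deadline of August 4, 2019; July 17, 2019 is within that limit.
Step 3 — 5 and 35 days from July 25, 2019 (end of the 8-day hold period, which began when the fee estimate is provided on July 17, 2019) are July 30, 2019 and August 29, 2019 respectively; done August 15, 2019 — within the window.
Step 4 — counting 80 days from September 17, 2019 (end of the 33-day response period, which began when the non-exempt records are produced on August 15, 2019) gives a deadline of December 6, 2019; completed December 2, 2019, before the deadline.
Step 5 — 15 and 36 days from December 2, 2019 (when the exemption log is issued) are December 17, 2019 and January 7, 2020 respectively; December 19, 2019 falls inside that range.
Step 6 — counting 45 days from December 19, 2019 (when third parties are notified) gives a deadline of February 2, 2020; January 31, 2020 is within that limit.
Step 7 — counting 5 days from January 31, 2020 (when the final determination letter is issued) gives a deadline of February 5, 2020; completed February 4, 2020, before the deadline.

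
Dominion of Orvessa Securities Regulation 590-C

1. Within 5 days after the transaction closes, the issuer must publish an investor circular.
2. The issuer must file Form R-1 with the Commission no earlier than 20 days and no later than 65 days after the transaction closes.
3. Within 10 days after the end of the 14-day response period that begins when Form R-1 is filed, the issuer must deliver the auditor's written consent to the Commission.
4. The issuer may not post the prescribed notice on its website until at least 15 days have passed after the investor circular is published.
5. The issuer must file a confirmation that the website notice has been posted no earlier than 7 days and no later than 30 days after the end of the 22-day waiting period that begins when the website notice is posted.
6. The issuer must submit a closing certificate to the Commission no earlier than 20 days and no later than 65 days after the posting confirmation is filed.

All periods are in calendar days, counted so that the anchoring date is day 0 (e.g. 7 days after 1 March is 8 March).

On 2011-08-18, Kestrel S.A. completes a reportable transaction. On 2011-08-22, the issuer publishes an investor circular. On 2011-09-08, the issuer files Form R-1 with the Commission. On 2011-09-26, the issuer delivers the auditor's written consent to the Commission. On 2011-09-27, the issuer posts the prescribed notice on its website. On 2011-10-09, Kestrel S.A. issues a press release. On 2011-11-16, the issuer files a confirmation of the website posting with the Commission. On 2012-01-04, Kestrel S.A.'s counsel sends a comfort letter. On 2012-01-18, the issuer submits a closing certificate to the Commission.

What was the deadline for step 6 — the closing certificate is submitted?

2012-01-20

Step 6 runs from 2011-11-16, when the posting confirmation is filed. The window is 20–65 days after 2011-11-16; it closes on 2012-01-20.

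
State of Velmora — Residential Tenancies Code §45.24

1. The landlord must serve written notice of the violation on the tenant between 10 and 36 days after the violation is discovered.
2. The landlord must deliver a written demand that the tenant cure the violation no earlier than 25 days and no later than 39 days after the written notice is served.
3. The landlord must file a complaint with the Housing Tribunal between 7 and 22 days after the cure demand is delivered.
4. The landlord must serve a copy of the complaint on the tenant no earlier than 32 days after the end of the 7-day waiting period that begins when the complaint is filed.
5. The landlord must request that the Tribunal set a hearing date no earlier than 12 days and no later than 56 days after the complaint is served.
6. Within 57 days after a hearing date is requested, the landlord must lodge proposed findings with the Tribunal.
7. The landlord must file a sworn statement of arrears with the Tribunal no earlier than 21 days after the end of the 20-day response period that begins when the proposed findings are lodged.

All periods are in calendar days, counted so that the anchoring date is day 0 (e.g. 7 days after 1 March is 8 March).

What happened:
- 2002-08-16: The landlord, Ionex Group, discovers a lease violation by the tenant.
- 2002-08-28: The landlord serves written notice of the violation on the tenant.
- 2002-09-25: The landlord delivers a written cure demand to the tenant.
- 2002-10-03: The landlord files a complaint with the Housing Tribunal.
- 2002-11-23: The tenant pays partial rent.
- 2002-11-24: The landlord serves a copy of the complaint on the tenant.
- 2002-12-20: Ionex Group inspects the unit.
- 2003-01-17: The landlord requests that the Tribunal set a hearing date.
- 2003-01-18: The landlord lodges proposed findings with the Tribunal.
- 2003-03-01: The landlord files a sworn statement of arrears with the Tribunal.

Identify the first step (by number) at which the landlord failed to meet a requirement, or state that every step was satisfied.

Step 1 — 10 and 36 days from 2002-08-16 (when the violation is discovered) are 2002-08-26 and 2002-09-21 respectively; 2002-08-28 falls inside that range.
Step 2 — 25 and 39 days from 2002-08-28 (when the written notice is served) are 2002-09-22 and 2002-10-06 respectively; 2002-09-25 falls inside that range.
Step 3 — 7 and 22 days from 2002-09-25 (when the cure demand is delivered) are 2002-10-02 and 2002-10-17 respectively; done 2002-10-03 — within the window.
Step 4 — must wait 32 days from 2002-10-10 (end of the 7-day waiting period, which began when the complaint is filed on 2002-10-03), so not before 2002-11-11; done 2002-11-24 — permitted.
Step 5 — 12 and 56 days from 2002-11-24 (when the complaint is served) are 2002-12-06 and 2003-01-19 respectively; done 2003-01-17, which is between those dates.
Step 6 — counting 57 days from 2003-01-17 (when a hearing date is requested) gives a deadline of 2003-03-15; done 2003-01-18 — timely.
Step 7 — must wait 21 days from 2003-02-07 (end of the 20-day response period, which began when the proposed findings are lodged on 2003-01-18), so not before 2003-02-28; done 2003-03-01, after the minimum wait.

None — every step was satisfied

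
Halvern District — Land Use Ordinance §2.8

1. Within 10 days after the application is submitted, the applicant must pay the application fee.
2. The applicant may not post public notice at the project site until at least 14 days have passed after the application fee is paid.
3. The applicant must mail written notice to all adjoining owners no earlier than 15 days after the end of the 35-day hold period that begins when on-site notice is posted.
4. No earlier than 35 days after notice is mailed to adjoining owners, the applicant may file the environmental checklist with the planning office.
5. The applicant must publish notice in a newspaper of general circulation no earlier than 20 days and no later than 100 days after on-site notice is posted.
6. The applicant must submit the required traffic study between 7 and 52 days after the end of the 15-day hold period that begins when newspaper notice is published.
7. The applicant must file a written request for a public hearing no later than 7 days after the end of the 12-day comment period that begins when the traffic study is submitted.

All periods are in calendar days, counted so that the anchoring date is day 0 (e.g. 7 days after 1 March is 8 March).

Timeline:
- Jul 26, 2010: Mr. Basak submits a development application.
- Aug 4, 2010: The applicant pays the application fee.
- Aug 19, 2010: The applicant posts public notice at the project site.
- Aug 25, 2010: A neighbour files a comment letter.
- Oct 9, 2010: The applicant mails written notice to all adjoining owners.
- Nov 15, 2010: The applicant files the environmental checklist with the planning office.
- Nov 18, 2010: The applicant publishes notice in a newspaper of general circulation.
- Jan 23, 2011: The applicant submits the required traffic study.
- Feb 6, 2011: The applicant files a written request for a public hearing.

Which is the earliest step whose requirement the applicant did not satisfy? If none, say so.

(1) due by Jul 26, 2010 + 10 days = Aug 5, 2010; completed Aug 4, 2010, before the deadline.
(2) permitted from Aug 4, 2010 + 14 days = Aug 18, 2010 onward; done Aug 19, 2010 — permitted.
(3) permitted from Sep 23, 2010 + 15 days = Oct 8, 2010 onward; Oct 9, 2010 is on or after that date.
(4) permitted from Oct 9, 2010 + 35 days = Nov 13, 2010 onward; done Nov 15, 2010 — permitted.
(5) the permitted window runs from Aug 19, 2010 + 20 = Sep 8, 2010 to Aug 19, 2010 + 100 = Nov 27, 2010; done Nov 18, 2010, which is between those dates.
(6) the permitted window runs from Dec 3, 2010 + 7 = Dec 10, 2010 to Dec 3, 2010 + 52 = Jan 24, 2011; done Jan 23, 2011 — within the window.
(7) due by Feb 4, 2011 + 7 days = Feb 11, 2011; done Feb 6, 2011 — timely.

None — every step was satisfied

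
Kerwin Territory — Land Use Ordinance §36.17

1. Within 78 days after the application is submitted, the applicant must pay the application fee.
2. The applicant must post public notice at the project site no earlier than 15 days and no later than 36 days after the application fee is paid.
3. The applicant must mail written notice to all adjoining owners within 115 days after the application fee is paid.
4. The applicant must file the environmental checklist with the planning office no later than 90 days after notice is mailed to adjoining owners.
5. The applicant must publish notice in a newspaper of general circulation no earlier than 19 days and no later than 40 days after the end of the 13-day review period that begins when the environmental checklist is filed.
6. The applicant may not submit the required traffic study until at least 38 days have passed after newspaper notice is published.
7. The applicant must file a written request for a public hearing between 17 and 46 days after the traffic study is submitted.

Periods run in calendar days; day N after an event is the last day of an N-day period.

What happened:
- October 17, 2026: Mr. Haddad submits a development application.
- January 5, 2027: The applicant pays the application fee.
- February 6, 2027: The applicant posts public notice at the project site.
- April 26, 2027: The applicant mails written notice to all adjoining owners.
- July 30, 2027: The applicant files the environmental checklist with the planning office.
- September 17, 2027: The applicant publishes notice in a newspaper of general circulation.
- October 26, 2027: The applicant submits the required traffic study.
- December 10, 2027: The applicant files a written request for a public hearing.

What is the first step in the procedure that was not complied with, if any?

Step 1

(1) due by October 17, 2026 + 78 days = January 3, 2027; done January 5, 2027 — 2 days late.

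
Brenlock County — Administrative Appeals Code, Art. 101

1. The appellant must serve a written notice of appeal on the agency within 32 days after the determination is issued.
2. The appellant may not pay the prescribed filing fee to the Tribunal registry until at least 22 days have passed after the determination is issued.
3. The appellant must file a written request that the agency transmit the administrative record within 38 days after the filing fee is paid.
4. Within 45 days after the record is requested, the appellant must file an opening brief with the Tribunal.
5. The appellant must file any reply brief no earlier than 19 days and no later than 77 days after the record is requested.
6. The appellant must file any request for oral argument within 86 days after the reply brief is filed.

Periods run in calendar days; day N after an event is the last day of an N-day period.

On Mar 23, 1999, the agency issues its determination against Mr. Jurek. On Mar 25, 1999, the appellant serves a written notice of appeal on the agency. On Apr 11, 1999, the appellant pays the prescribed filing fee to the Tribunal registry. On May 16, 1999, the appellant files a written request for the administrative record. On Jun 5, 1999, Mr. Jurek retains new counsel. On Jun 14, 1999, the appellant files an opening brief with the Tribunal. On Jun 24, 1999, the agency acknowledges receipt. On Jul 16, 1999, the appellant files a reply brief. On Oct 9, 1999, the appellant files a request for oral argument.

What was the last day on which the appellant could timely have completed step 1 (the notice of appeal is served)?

Apr 24, 1999

Step 1 runs from Mar 23, 1999, when the determination is issued. 32 days after Mar 23, 1999 is Apr 24, 1999.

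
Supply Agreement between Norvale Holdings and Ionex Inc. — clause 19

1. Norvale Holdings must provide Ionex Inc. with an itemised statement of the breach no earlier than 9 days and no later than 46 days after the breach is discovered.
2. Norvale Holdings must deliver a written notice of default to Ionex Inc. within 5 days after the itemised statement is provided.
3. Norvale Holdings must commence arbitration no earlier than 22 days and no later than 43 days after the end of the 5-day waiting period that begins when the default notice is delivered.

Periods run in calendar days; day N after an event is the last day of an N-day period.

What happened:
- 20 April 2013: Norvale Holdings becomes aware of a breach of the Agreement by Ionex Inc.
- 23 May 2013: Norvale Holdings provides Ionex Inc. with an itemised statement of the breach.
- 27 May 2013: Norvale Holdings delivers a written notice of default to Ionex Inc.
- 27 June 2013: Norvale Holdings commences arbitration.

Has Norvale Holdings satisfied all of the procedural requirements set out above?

(1) the permitted window runs from 20 April 2013 + 9 = 29 April 2013 to 20 April 2013 + 46 = 5 June 2013; done 23 May 2013, which is between those dates.
(2) due by 23 May 2013 + 5 days = 28 May 2013; done 27 May 2013 — timely.
(3) the permitted window runs from 1 June 2013 + 22 = 23 June 2013 to 1 June 2013 + 43 = 14 July 2013; done 27 June 2013 — within the window.

Yes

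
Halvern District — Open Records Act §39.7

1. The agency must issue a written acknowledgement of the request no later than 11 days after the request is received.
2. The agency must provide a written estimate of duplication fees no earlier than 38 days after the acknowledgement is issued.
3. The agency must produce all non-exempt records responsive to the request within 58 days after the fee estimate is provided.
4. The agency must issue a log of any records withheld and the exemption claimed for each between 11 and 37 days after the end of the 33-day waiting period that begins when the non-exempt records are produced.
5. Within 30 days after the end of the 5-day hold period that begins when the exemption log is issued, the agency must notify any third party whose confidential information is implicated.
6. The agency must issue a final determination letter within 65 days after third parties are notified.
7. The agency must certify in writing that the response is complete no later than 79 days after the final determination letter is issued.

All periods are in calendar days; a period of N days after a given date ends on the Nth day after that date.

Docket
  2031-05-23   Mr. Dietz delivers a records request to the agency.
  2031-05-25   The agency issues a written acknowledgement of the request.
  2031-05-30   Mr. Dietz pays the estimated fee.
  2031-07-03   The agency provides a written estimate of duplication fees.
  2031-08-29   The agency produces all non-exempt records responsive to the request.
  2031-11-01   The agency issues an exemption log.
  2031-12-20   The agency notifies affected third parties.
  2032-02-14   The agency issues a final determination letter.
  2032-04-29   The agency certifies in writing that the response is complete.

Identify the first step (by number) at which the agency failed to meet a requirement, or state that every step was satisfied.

Step 1 — counting 11 days from 2031-05-23 (when the request is received) gives a deadline of 2031-06-03; completed 2031-05-25, before the deadline.
Step 2 — must wait 38 days from 2031-05-25 (when the acknowledgement is issued), so not before 2031-07-02; done 2031-07-03 — permitted.
Step 3 — counting 58 days from 2031-07-03 (when the fee estimate is provided) gives a deadline of 2031-08-30; completed 2031-08-29, before the deadline.
Step 4 — 11 and 37 days from 2031-10-01 (end of the 33-day waiting period, which began when the non-exempt records are produced on 2031-08-29) are 2031-10-12 and 2031-11-07 respectively; 2031-11-01 falls inside that range.
Step 5 — counting 30 days from 2031-11-06 (end of the 5-day hold period, which began when the exemption log is issued on 2031-11-01) gives a deadline of 2031-12-06; done 2031-12-20 — 14 days late.
No need to go further; step 5 was not satisfied.

Step 5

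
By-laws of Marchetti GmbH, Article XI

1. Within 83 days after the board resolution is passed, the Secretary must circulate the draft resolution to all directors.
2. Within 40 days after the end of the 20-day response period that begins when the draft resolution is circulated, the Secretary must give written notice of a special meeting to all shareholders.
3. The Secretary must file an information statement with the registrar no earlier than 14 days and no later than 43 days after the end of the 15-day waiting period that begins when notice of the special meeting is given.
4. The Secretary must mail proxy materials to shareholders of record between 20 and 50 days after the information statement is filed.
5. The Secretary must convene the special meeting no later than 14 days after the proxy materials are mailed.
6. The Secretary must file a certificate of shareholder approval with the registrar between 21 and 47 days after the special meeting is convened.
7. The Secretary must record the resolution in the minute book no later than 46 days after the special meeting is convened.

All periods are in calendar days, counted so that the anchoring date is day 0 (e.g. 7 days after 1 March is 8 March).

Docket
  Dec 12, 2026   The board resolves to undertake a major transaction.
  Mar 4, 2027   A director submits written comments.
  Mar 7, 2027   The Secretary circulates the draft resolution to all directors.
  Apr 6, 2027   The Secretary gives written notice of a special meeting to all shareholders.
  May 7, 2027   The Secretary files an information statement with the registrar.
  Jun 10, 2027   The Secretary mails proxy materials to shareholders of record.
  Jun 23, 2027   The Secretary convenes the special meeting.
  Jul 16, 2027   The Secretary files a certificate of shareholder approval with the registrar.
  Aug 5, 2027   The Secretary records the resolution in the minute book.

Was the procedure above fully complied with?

No

(1) due by Dec 12, 2026 + 83 days = Mar 5, 2027; not done until Mar 7, 2027, 2 days after the deadline.
No need to go further; step 1 was not satisfied.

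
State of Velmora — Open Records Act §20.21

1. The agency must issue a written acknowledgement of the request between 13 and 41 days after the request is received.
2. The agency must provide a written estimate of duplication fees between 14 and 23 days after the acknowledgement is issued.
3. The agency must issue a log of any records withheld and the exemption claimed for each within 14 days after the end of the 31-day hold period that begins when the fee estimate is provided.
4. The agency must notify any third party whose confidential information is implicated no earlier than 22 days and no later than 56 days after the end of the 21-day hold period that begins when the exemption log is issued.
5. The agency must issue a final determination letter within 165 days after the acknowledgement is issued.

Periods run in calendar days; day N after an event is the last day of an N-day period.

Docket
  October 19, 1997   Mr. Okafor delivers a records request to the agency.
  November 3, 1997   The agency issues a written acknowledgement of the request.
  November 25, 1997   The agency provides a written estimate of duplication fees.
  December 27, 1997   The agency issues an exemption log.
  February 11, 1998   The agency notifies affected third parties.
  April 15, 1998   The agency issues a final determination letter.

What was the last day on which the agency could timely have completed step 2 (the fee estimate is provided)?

November 26, 1997

Step 2 runs from November 3, 1997, when the acknowledgement is issued. The window is 14–23 days after November 3, 1997; it closes on November 26, 1997.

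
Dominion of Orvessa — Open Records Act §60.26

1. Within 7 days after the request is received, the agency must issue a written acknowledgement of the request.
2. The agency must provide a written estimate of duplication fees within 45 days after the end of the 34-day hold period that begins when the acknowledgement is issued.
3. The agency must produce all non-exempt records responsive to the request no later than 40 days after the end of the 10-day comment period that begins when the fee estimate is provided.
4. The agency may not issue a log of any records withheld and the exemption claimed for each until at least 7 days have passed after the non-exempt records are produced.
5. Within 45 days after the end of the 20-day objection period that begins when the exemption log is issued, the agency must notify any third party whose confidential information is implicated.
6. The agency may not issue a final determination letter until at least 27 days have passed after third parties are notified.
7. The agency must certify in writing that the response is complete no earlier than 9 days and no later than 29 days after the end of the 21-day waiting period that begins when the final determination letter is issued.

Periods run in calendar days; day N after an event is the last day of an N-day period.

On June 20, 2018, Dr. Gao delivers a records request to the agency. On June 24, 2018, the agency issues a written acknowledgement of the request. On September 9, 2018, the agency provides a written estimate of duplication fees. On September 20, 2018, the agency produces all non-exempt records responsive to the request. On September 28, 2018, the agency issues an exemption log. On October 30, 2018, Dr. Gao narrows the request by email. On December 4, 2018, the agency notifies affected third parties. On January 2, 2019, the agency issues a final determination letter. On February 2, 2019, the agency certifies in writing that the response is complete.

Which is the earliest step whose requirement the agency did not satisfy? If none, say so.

Step 1 — counting 7 days from June 20, 2018 (when the request is received) gives a deadline of June 27, 2018; June 24, 2018 is within that limit.
Step 2 — counting 45 days from July 28, 2018 (end of the 34-day hold period, which began when the acknowledgement is issued on June 24, 2018) gives a deadline of September 11, 2018; completed September 9, 2018, before the deadline.
Step 3 — counting 40 days from September 19, 2018 (end of the 10-day comment period, which began when the fee estimate is provided on September 9, 2018) gives a deadline of October 29, 2018; done September 20, 2018 — timely.
Step 4 — must wait 7 days from September 20, 2018 (when the non-exempt records are produced), so not before September 27, 2018; done September 28, 2018, after the minimum wait.
Step 5 — counting 45 days from October 18, 2018 (end of the 20-day objection period, which began when the exemption log is issued on September 28, 2018) gives a deadline of December 2, 2018; done December 4, 2018 — 2 days late.

Step 5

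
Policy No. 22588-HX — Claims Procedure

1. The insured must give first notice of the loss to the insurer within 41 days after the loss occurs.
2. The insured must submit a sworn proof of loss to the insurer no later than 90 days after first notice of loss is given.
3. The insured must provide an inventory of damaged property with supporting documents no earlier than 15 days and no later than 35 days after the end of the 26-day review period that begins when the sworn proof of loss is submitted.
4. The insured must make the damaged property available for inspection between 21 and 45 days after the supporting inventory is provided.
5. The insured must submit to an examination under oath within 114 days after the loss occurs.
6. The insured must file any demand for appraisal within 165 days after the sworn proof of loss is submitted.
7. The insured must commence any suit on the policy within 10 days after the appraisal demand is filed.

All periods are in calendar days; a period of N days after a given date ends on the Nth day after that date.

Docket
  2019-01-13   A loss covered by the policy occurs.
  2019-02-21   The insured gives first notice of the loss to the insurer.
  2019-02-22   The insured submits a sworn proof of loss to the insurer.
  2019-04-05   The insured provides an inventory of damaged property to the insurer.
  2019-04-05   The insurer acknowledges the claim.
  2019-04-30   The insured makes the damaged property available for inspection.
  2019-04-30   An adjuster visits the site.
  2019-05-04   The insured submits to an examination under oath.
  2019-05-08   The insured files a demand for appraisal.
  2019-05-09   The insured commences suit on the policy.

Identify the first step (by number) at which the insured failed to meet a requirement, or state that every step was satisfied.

(1) due by 2019-01-13 + 41 days = 2019-02-23; completed 2019-02-21, before the deadline.
(2) due by 2019-02-21 + 90 days = 2019-05-22; done 2019-02-22 — timely.
(3) the permitted window runs from 2019-03-20 + 15 = 2019-04-04 to 2019-03-20 + 35 = 2019-04-24; done 2019-04-05 — within the window.
(4) the permitted window runs from 2019-04-05 + 21 = 2019-04-26 to 2019-04-05 + 45 = 2019-05-20; 2019-04-30 falls inside that range.
(5) due by 2019-01-13 + 114 days = 2019-05-07; 2019-05-04 is within that limit.
(6) due by 2019-02-22 + 165 days = 2019-08-06; done 2019-05-08 — timely.
(7) due by 2019-05-08 + 10 days = 2019-05-18; done 2019-05-09 — timely.

None — every step was satisfied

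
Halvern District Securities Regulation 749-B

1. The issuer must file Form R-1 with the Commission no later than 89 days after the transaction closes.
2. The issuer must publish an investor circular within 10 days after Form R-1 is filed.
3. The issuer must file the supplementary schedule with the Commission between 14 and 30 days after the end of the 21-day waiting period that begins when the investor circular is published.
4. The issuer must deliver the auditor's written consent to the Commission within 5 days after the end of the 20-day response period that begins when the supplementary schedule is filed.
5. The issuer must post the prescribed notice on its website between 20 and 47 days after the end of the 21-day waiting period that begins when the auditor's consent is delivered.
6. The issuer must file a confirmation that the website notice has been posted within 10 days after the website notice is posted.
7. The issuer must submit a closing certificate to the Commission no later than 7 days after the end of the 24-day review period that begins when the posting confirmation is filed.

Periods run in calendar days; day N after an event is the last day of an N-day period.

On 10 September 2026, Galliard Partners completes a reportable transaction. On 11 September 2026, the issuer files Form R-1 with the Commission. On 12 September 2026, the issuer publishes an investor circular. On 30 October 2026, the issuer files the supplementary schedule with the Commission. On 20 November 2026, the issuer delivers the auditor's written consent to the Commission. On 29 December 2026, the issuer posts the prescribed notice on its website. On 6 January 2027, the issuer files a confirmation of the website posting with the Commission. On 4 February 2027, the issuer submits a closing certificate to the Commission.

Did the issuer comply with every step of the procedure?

No

Step 1: 89 days after 10 September 2026 (when the transaction closes) is 8 December 2026; completed 11 September 2026, before the deadline.
Step 2: 10 days after 11 September 2026 (when Form R-1 is filed) is 21 September 2026; 12 September 2026 is within that limit.
Step 3: the window is 14–30 days after 3 October 2026 (end of the 21-day waiting period, which began when the investor circular is published on 12 September 2026), so 17 October 2026 through 2 November 2026; done 30 October 2026 — within the window.
Step 4: 5 days after 19 November 2026 (end of the 20-day response period, which began when the supplementary schedule is filed on 30 October 2026) is 24 November 2026; 20 November 2026 is within that limit.
Step 5: the window is 20–47 days after 11 December 2026 (end of the 21-day waiting period, which began when the auditor's consent is delivered on 20 November 2026), so 31 December 2026 through 27 January 2027; done 29 December 2026 — 2 days before the window opened.
The analysis stops there.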